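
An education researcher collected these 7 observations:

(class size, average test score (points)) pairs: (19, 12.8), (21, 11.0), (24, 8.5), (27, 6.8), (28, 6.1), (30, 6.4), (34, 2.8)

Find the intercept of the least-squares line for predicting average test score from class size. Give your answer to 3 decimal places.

24.205

n = 7, Σx = 183, Σy = 54.4, Σxy = 1319.8, Σx² = 4947
Sxx = Σx² − (Σx)²/n = 4947 − 4784.142857 = 162.857143
Sxy = Σxy − (Σx)(Σy)/n = 1319.8 − 1422.171429 = -102.371429
b = Sxy/Sxx = -102.371429/162.857143 = -0.628596
a = ȳ − b·x̄ = 7.771429 − (-0.628596)·26.142857 = 24.204737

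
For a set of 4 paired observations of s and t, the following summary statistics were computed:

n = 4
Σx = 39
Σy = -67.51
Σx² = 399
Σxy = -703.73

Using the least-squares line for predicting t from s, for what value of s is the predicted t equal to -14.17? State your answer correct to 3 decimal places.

8.634

Sxx = Σx² − (Σx)²/n = 399 − 380.25 = 18.75
Sxy = Σxy − (Σx)(Σy)/n = -703.73 − (-658.2225) = -45.5075
b = Sxy/Sxx = -45.5075/18.75 = -2.427067
a = ȳ − b·x̄ = -16.8775 − (-2.427067)·9.75 = 6.7864
Set a + b·x = -14.17: x = (-14.17 − 6.7864) / (-2.427067) = 8.634456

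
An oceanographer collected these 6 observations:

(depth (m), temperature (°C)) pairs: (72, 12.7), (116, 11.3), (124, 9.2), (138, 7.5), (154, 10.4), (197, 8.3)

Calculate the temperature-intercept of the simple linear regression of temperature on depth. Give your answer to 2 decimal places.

14.41

n = 6, Σx = 801, Σy = 59.4, Σxy = 7637.7, Σx² = 115585
Sxx = Σx² − (Σx)²/n = 115585 − 106933.5 = 8651.5
Sxy = Σxy − (Σx)(Σy)/n = 7637.7 − 7929.9 = -292.2
b = Sxy/Sxx = -292.2/8651.5 = -0.033774
a = ȳ − b·x̄ = 9.9 − (-0.033774)·133.5 = 14.408894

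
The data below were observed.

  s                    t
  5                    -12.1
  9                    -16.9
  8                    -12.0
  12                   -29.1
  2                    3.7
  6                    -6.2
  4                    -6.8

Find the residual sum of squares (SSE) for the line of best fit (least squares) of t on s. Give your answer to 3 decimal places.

70.324

n = 7, Σx = 46, Σy = -79.4, Σxy = -714.8, Σx² = 370, Σy² = 1521.2
Sxx = Σx² − (Σx)²/n = 370 − 302.285714 = 67.714286
Sxy = Σxy − (Σx)(Σy)/n = -714.8 − (-521.771429) = -193.028571
Syy = Σy² − (Σy)²/n = 1521.2 − 900.622857 = 620.577143
b = Sxy/Sxx = -193.028571/67.714286 = -2.850633
SSE = Syy − b·Sxy = 620.577143 − (-2.850633)·(-193.028571) = 70.323544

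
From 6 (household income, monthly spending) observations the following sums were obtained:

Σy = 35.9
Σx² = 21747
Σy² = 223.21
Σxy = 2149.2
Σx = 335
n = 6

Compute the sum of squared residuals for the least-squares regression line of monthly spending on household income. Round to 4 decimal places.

Sxx = Σx² − (Σx)²/n = 21747 − 18704.166667 = 3042.833333
Sxy = Σxy − (Σx)(Σy)/n = 2149.2 − 2004.416667 = 144.783333
Syy = Σy² − (Σy)²/n = 223.21 − 214.801667 = 8.408333
b = Sxy/Sxx = 144.783333/3042.833333 = 0.047582
SSE = Syy − b·Sxy = 8.408333 − 0.047582·144.783333 = 1.519289

1.5193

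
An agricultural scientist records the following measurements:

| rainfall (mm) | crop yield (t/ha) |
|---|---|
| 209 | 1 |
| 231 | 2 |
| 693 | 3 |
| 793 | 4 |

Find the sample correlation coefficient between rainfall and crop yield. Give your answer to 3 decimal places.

0.938

n = 4, Σx = 1926, Σy = 10, Σxy = 5922, Σx² = 1206140, Σy² = 30
Sxx = Σx² − (Σx)²/n = 1206140 − 927369 = 278771
Sxy = Σxy − (Σx)(Σy)/n = 5922 − 4815 = 1107
Syy = Σy² − (Σy)²/n = 30 − 25 = 5
r = Sxy/√(Sxx·Syy) = 1107/√(1393855) = 1107/1180.616364 = 0.937646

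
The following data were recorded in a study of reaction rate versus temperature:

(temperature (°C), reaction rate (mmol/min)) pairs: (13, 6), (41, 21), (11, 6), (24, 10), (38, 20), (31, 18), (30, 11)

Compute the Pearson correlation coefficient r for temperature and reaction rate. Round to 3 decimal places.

0.944

n = 7, Σx = 188, Σy = 92, Σxy = 2893, Σx² = 5852, Σy² = 1458
Sxx = Σx² − (Σx)²/n = 5852 − 5049.142857 = 802.857143
Sxy = Σxy − (Σx)(Σy)/n = 2893 − 2470.857143 = 422.142857
Syy = Σy² − (Σy)²/n = 1458 − 1209.142857 = 248.857143
r = Sxy/√(Sxx·Syy) = 422.142857/√(199796.734694) = 422.142857/446.986280 = 0.944420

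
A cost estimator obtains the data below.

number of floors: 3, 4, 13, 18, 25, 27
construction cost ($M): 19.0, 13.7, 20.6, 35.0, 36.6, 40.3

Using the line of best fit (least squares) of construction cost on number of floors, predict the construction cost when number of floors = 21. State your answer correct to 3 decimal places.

n = 6, Σx = 90, Σy = 165.2, Σxy = 3012.7, Σx² = 1872
Sxx = Σx² − (Σx)²/n = 1872 − 1350 = 522
Sxy = Σxy − (Σx)(Σy)/n = 3012.7 − 2478 = 534.7
b = Sxy/Sxx = 534.7/522 = 1.024330
a = ȳ − b·x̄ = 27.533333 − 1.024330·15 = 12.168391
ŷ(21) = a + b·21 = 12.168391 + 1.024330·21 = 33.679310

33.679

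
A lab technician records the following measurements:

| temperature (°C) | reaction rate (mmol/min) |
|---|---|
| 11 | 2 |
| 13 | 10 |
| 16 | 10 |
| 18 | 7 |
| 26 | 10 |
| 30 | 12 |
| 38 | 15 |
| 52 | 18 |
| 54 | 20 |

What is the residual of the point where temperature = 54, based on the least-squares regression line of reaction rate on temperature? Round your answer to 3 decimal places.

n = 9, Σx = 258, Σy = 104, Σxy = 3644, Σx² = 9510
Sxx = Σx² − (Σx)²/n = 9510 − 7396 = 2114
Sxy = Σxy − (Σx)(Σy)/n = 3644 − 2981.333333 = 662.666667
b = Sxy/Sxx = 662.666667/2114 = 0.313466
a = ȳ − b·x̄ = 11.555556 − 0.313466·28.666667 = 2.569536
ŷ(54) = 2.569536 + 0.313466·54 = 19.496689
residual = y − ŷ = 20 − 19.496689 = 0.503311

0.503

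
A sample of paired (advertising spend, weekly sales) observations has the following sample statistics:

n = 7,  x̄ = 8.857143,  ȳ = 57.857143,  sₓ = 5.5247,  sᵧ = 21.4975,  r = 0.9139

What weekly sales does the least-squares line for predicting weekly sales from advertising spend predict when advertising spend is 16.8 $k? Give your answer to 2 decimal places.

b = r · sᵧ/sₓ = 0.9139 · 21.4975/5.5247 = 3.556133
a = ȳ − b·x̄ = 57.857143 − 3.556133·8.857143 = 26.359969
ŷ(16.8) = a + b·16.8 = 26.359969 + 3.556133·16.8 = 86.102995

86.10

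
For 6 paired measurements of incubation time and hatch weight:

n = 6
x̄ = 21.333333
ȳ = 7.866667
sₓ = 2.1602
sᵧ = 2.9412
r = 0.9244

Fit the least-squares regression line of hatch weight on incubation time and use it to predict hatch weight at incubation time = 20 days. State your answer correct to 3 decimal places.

6.189

b = r · sᵧ/sₓ = 0.9244 · 2.9412/2.1602 = 1.258608
a = ȳ − b·x̄ = 7.866667 − 1.258608·21.333333 = -18.983639
ŷ(20) = a + b·20 = -18.983639 + 1.258608·20 = 6.188523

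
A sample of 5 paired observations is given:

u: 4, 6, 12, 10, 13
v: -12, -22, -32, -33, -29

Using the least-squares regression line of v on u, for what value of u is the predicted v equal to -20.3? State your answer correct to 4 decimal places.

6.3277

n = 5, Σx = 45, Σy = -128, Σxy = -1271, Σx² = 465
Sxx = Σx² − (Σx)²/n = 465 − 405 = 60
Sxy = Σxy − (Σx)(Σy)/n = -1271 − (-1152) = -119
b = Sxy/Sxx = -119/60 = -1.983333
a = ȳ − b·x̄ = -25.6 − (-1.983333)·9 = -7.75
Set a + b·x = -20.3: x = (-20.3 − (-7.75)) / (-1.983333) = 6.327731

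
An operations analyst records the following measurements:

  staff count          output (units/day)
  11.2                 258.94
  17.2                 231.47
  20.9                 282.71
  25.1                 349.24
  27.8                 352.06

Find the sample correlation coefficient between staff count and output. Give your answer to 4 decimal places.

0.8508

n = 5, Σx = 102.2, Σy = 1474.42, Σxy = 31343.243, Σx² = 2260.94, Σy² = 446468.0498
Sxx = Σx² − (Σx)²/n = 2260.94 − 2088.968 = 171.972
Sxy = Σxy − (Σx)(Σy)/n = 31343.243 − 30137.1448 = 1206.0982
Syy = Σy² − (Σy)²/n = 446468.0498 − 434782.86728 = 11685.18252
r = Sxy/√(Sxx·Syy) = 1206.0982/√(2009524.208329) = 1206.0982/1417.576879 = 0.850817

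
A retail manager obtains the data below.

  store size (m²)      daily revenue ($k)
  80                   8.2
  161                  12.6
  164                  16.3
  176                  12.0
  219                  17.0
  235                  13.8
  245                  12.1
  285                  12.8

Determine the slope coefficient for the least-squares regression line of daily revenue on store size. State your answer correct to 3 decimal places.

n = 8, Σx = 1565, Σy = 104.8, Σxy = 21048.3, Σx² = 334629
Sxx = Σx² − (Σx)²/n = 334629 − 306153.125 = 28475.875
Sxy = Σxy − (Σx)(Σy)/n = 21048.3 − 20501.5 = 546.8
b = Sxy/Sxx = 546.8/28475.875 = 0.019202

0.019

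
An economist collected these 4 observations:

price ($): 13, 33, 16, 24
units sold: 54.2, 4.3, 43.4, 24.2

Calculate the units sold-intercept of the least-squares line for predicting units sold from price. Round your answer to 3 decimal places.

n = 4, Σx = 86, Σy = 126.1, Σxy = 2121.7, Σx² = 2090
Sxx = Σx² − (Σx)²/n = 2090 − 1849 = 241
Sxy = Σxy − (Σx)(Σy)/n = 2121.7 − 2711.15 = -589.45
b = Sxy/Sxx = -589.45/241 = -2.445851
a = ȳ − b·x̄ = 31.525 − (-2.445851)·21.5 = 84.110788

84.111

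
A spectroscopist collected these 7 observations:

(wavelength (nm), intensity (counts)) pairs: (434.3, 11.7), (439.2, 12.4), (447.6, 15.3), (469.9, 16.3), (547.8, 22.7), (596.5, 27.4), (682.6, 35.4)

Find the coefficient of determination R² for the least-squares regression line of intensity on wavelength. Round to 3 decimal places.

n = 7, Σx = 3617.9, Σy = 141.2, Σxy = 77978.24, Σx² = 1924504.75, Σy² = 3309.64
Sxx = Σx² − (Σx)²/n = 1924504.75 − 1869885.772857 = 54618.977143
Sxy = Σxy − (Σx)(Σy)/n = 77978.24 − 72978.211429 = 5000.028571
Syy = Σy² − (Σy)²/n = 3309.64 − 2848.205714 = 461.434286
R² = Sxy²/(Sxx·Syy) = (5000.028571)²/(54618.977143·461.434286) = 0.991954

0.992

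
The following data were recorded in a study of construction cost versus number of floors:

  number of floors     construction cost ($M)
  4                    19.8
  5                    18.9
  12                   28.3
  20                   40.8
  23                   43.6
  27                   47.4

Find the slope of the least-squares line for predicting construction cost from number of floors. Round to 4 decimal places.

n = 6, Σx = 91, Σy = 198.8, Σxy = 3611.9, Σx² = 1843
Sxx = Σx² − (Σx)²/n = 1843 − 1380.166667 = 462.833333
Sxy = Σxy − (Σx)(Σy)/n = 3611.9 − 3015.133333 = 596.766667
b = Sxy/Sxx = 596.766667/462.833333 = 1.289377

1.2894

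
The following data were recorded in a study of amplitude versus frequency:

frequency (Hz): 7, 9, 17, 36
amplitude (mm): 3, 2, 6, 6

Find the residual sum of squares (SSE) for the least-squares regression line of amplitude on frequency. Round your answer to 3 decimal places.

n = 4, Σx = 69, Σy = 17, Σxy = 357, Σx² = 1715, Σy² = 85
Sxx = Σx² − (Σx)²/n = 1715 − 1190.25 = 524.75
Sxy = Σxy − (Σx)(Σy)/n = 357 − 293.25 = 63.75
Syy = Σy² − (Σy)²/n = 85 − 72.25 = 12.75
b = Sxy/Sxx = 63.75/524.75 = 0.121486
SSE = Syy − b·Sxy = 12.75 − 0.121486·63.75 = 5.005241

5.005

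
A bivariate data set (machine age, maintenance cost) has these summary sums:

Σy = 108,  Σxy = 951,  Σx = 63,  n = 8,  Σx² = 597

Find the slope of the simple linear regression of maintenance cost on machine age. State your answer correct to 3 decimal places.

0.996

Sxx = Σx² − (Σx)²/n = 597 − 496.125 = 100.875
Sxy = Σxy − (Σx)(Σy)/n = 951 − 850.5 = 100.5
b = Sxy/Sxx = 100.5/100.875 = 0.996283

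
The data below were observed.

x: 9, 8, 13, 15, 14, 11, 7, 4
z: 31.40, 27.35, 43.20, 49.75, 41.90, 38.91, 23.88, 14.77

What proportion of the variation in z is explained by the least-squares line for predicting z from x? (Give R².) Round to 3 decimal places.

0.976

n = 8, Σx = 81, Σy = 271.16, Σxy = 3050.1, Σx² = 921, Σy² = 10133.2904
Sxx = Σx² − (Σx)²/n = 921 − 820.125 = 100.875
Sxy = Σxy − (Σx)(Σy)/n = 3050.1 − 2745.495 = 304.605
Syy = Σy² − (Σy)²/n = 10133.2904 − 9190.9682 = 942.3222
R² = Sxy²/(Sxx·Syy) = (304.605)²/(100.875·942.3222) = 0.976093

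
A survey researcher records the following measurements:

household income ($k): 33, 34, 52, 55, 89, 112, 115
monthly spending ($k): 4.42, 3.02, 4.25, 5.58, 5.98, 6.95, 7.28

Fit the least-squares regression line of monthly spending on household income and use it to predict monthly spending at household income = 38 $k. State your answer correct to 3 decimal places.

n = 7, Σx = 490, Σy = 37.48, Σxy = 2924.26, Σx² = 41664
Sxx = Σx² − (Σx)²/n = 41664 − 34300 = 7364
Sxy = Σxy − (Σx)(Σy)/n = 2924.26 − 2623.6 = 300.66
b = Sxy/Sxx = 300.66/7364 = 0.040828
a = ȳ − b·x̄ = 5.354286 − 0.040828·70 = 2.496301
ŷ(38) = a + b·38 = 2.496301 + 0.040828·38 = 4.047778

4.048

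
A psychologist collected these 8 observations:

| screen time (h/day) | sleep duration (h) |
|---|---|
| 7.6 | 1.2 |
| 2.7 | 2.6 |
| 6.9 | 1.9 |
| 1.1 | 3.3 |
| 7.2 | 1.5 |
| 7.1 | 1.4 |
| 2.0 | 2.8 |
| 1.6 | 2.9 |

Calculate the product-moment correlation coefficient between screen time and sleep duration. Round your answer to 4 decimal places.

-0.9760

n = 8, Σx = 36.2, Σy = 17.6, Σxy = 63.86, Σx² = 222.68, Σy² = 43.16
Sxx = Σx² − (Σx)²/n = 222.68 − 163.805 = 58.875
Sxy = Σxy − (Σx)(Σy)/n = 63.86 − 79.64 = -15.78
Syy = Σy² − (Σy)²/n = 43.16 − 38.72 = 4.44
r = Sxy/√(Sxx·Syy) = -15.78/√(261.405) = -15.78/16.168024 = -0.976001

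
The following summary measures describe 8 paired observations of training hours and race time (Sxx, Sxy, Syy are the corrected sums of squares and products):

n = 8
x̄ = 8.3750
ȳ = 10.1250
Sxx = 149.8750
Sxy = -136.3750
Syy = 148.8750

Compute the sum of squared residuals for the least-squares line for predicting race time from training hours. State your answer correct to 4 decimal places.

b = Sxy/Sxx = -136.375/149.875 = -0.909925
SSE = Syy − b·Sxy = 148.875 − (-0.909925)·(-136.375) = 24.783987

24.7840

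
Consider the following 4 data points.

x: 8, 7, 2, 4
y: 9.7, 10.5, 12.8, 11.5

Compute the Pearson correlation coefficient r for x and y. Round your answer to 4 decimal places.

-0.9887

n = 4, Σx = 21, Σy = 44.5, Σxy = 222.7, Σx² = 133, Σy² = 500.43
Sxx = Σx² − (Σx)²/n = 133 − 110.25 = 22.75
Sxy = Σxy − (Σx)(Σy)/n = 222.7 − 233.625 = -10.925
Syy = Σy² − (Σy)²/n = 500.43 − 495.0625 = 5.3675
r = Sxy/√(Sxx·Syy) = -10.925/√(122.110625) = -10.925/11.050368 = -0.988655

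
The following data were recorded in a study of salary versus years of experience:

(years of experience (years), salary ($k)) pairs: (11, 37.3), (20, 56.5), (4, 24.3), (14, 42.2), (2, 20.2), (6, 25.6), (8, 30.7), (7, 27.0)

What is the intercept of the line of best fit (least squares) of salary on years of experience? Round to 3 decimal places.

14.722

n = 8, Σx = 72, Σy = 263.8, Σxy = 2856.9, Σx² = 886
Sxx = Σx² − (Σx)²/n = 886 − 648 = 238
Sxy = Σxy − (Σx)(Σy)/n = 2856.9 − 2374.2 = 482.7
b = Sxy/Sxx = 482.7/238 = 2.028151
a = ȳ − b·x̄ = 32.975 − 2.028151·9 = 14.721639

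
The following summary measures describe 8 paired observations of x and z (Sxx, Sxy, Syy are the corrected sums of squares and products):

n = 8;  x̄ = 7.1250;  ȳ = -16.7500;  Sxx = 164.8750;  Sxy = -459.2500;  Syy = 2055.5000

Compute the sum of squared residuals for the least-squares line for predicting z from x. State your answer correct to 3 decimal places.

b = Sxy/Sxx = -459.25/164.875 = -2.785444
SSE = Syy − b·Sxy = 2055.5 − (-2.785444)·(-459.25) = 776.285064

776.285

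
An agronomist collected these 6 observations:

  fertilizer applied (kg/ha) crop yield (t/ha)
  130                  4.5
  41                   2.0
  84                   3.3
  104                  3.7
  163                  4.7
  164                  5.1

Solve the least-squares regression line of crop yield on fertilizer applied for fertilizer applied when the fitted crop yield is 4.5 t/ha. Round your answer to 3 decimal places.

140.807

n = 6, Σx = 686, Σy = 23.3, Σxy = 2931.5, Σx² = 89918
Sxx = Σx² − (Σx)²/n = 89918 − 78432.666667 = 11485.333333
Sxy = Σxy − (Σx)(Σy)/n = 2931.5 − 2663.966667 = 267.533333
b = Sxy/Sxx = 267.533333/11485.333333 = 0.023293
a = ȳ − b·x̄ = 3.883333 − 0.023293·114.333333 = 1.220113
Set a + b·x = 4.5: x = (4.5 − 1.220113) / 0.023293 = 140.807127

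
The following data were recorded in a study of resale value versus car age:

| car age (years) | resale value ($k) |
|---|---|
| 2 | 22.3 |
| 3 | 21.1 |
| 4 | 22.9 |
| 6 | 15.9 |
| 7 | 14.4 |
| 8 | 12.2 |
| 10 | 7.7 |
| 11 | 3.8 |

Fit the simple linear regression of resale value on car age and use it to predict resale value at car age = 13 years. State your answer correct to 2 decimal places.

n = 8, Σx = 51, Σy = 120.3, Σxy = 612.1, Σx² = 399
Sxx = Σx² − (Σx)²/n = 399 − 325.125 = 73.875
Sxy = Σxy − (Σx)(Σy)/n = 612.1 − 766.9125 = -154.8125
b = Sxy/Sxx = -154.8125/73.875 = -2.095601
a = ȳ − b·x̄ = 15.0375 − (-2.095601)·6.375 = 28.396954
ŷ(13) = a + b·13 = 28.396954 + (-2.095601)·13 = 1.154146

1.15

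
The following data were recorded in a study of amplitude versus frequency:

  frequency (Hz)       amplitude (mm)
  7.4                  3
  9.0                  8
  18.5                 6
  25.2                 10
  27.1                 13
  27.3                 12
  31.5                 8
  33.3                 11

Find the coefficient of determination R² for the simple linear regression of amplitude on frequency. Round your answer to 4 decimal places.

n = 8, Σx = 179.3, Σy = 71, Σxy = 1755.4, Σx² = 4693.89, Σy² = 707
Sxx = Σx² − (Σx)²/n = 4693.89 − 4018.56125 = 675.32875
Sxy = Σxy − (Σx)(Σy)/n = 1755.4 − 1591.2875 = 164.1125
Syy = Σy² − (Σy)²/n = 707 − 630.125 = 76.875
R² = Sxy²/(Sxx·Syy) = (164.1125)²/(675.32875·76.875) = 0.518780

0.5188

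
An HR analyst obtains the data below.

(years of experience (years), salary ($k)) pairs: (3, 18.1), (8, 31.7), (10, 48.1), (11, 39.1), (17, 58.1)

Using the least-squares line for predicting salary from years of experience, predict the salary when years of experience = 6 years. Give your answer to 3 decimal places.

n = 5, Σx = 49, Σy = 195.1, Σxy = 2206.7, Σx² = 583
Sxx = Σx² − (Σx)²/n = 583 − 480.2 = 102.8
Sxy = Σxy − (Σx)(Σy)/n = 2206.7 − 1911.98 = 294.72
b = Sxy/Sxx = 294.72/102.8 = 2.866926
a = ȳ − b·x̄ = 39.02 − 2.866926·9.8 = 10.924125
ŷ(6) = a + b·6 = 10.924125 + 2.866926·6 = 28.125681

28.126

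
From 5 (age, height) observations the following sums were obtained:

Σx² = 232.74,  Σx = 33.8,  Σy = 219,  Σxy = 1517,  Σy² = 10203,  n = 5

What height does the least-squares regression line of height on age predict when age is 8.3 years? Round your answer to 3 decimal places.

57.041

Sxx = Σx² − (Σx)²/n = 232.74 − 228.488 = 4.252
Sxy = Σxy − (Σx)(Σy)/n = 1517 − 1480.44 = 36.56
b = Sxy/Sxx = 36.56/4.252 = 8.598307
a = ȳ − b·x̄ = 43.8 − 8.598307·6.76 = -14.324553
ŷ(8.3) = a + b·8.3 = -14.324553 + 8.598307·8.3 = 57.041392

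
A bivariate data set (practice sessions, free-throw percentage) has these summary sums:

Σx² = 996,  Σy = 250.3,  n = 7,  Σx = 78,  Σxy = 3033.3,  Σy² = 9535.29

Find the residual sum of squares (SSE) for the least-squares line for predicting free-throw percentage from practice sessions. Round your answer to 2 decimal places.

115.03

Sxx = Σx² − (Σx)²/n = 996 − 869.142857 = 126.857143
Sxy = Σxy − (Σx)(Σy)/n = 3033.3 − 2789.057143 = 244.242857
Syy = Σy² − (Σy)²/n = 9535.29 − 8950.012857 = 585.277143
b = Sxy/Sxx = 244.242857/126.857143 = 1.925338
SSE = Syy − b·Sxy = 585.277143 − 1.925338·244.242857 = 115.027128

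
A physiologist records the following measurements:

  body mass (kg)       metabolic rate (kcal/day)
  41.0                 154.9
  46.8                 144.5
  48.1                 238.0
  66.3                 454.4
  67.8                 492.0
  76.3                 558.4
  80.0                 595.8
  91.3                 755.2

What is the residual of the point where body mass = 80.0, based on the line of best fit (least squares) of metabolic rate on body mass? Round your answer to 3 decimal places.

-17.214

n = 8, Σx = 517.6, Σy = 3393.2, Σxy = 247265.3, Σx² = 35734.76
Sxx = Σx² − (Σx)²/n = 35734.76 − 33488.72 = 2246.04
Sxy = Σxy − (Σx)(Σy)/n = 247265.3 − 219540.04 = 27725.26
b = Sxy/Sxx = 27725.26/2246.04 = 12.344063
a = ȳ − b·x̄ = 424.15 − 12.344063·64.7 = -374.510897
ŷ(80.0) = -374.510897 + 12.344063·80 = 613.014169
residual = y − ŷ = 595.8 − 613.014169 = -17.214169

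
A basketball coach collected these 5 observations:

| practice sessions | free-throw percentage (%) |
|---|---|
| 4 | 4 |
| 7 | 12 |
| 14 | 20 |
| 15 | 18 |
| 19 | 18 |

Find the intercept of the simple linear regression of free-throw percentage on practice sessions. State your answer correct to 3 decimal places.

3.257

n = 5, Σx = 59, Σy = 72, Σxy = 992, Σx² = 847
Sxx = Σx² − (Σx)²/n = 847 − 696.2 = 150.8
Sxy = Σxy − (Σx)(Σy)/n = 992 − 849.6 = 142.4
b = Sxy/Sxx = 142.4/150.8 = 0.944297
a = ȳ − b·x̄ = 14.4 − 0.944297·11.8 = 3.257294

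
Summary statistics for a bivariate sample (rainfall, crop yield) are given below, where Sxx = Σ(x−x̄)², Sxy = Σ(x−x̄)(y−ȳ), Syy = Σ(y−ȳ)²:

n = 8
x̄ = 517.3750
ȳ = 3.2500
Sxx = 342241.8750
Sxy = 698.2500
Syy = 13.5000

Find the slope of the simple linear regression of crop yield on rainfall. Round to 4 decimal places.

0.0020

b = Sxy/Sxx = 698.25/342241.875 = 0.002040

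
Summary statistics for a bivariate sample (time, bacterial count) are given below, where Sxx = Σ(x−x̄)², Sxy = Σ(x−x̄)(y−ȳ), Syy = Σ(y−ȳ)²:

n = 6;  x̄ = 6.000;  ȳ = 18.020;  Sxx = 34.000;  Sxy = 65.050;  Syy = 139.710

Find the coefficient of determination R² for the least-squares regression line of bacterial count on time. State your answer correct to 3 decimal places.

0.891

R² = Sxy²/(Sxx·Syy) = (65.05)²/(34·139.71) = 0.890816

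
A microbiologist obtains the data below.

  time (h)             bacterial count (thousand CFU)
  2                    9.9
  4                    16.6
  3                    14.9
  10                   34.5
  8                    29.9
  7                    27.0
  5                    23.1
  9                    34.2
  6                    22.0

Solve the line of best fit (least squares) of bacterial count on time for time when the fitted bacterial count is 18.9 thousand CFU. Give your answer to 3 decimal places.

4.501

n = 9, Σx = 54, Σy = 212.1, Σxy = 1459.4, Σx² = 384
Sxx = Σx² − (Σx)²/n = 384 − 324 = 60
Sxy = Σxy − (Σx)(Σy)/n = 1459.4 − 1272.6 = 186.8
b = Sxy/Sxx = 186.8/60 = 3.113333
a = ȳ − b·x̄ = 23.566667 − 3.113333·6 = 4.886667
Set a + b·x = 18.9: x = (18.9 − 4.886667) / 3.113333 = 4.501071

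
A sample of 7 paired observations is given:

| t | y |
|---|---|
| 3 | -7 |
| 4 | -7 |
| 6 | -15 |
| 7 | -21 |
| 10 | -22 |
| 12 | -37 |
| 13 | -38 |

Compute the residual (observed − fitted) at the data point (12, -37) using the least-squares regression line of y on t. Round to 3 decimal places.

-2.822

n = 7, Σx = 55, Σy = -147, Σxy = -1444, Σx² = 523
Sxx = Σx² − (Σx)²/n = 523 − 432.142857 = 90.857143
Sxy = Σxy − (Σx)(Σy)/n = -1444 − (-1155) = -289
b = Sxy/Sxx = -289/90.857143 = -3.180818
a = ȳ − b·x̄ = -21 − (-3.180818)·7.857143 = 3.992138
ŷ(12) = 3.992138 + (-3.180818)·12 = -34.177673
residual = y − ŷ = -37 − (-34.177673) = -2.822327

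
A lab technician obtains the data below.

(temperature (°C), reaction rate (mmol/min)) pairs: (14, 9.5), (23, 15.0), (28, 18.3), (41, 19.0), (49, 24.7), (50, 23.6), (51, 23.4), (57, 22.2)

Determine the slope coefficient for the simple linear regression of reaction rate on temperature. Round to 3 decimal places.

n = 8, Σx = 313, Σy = 155.7, Σxy = 6618.5, Σx² = 13941
Sxx = Σx² − (Σx)²/n = 13941 − 12246.125 = 1694.875
Sxy = Σxy − (Σx)(Σy)/n = 6618.5 − 6091.7625 = 526.7375
b = Sxy/Sxx = 526.7375/1694.875 = 0.310783

0.311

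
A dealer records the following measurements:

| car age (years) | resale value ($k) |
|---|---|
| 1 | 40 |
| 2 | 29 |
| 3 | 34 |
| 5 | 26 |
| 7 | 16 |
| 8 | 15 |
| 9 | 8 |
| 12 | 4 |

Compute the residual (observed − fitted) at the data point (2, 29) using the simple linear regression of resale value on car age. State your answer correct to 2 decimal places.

-5.12

n = 8, Σx = 47, Σy = 172, Σxy = 682, Σx² = 377
Sxx = Σx² − (Σx)²/n = 377 − 276.125 = 100.875
Sxy = Σxy − (Σx)(Σy)/n = 682 − 1010.5 = -328.5
b = Sxy/Sxx = -328.5/100.875 = -3.256506
a = ȳ − b·x̄ = 21.5 − (-3.256506)·5.875 = 40.631970
ŷ(2) = 40.631970 + (-3.256506)·2 = 34.118959
residual = y − ŷ = 29 − 34.118959 = -5.118959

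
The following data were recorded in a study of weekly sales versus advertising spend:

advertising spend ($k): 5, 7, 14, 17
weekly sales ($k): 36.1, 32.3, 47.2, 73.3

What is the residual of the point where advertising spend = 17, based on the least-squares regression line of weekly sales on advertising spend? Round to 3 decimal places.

n = 4, Σx = 43, Σy = 188.9, Σxy = 2313.5, Σx² = 559
Sxx = Σx² − (Σx)²/n = 559 − 462.25 = 96.75
Sxy = Σxy − (Σx)(Σy)/n = 2313.5 − 2030.675 = 282.825
b = Sxy/Sxx = 282.825/96.75 = 2.923256
a = ȳ − b·x̄ = 47.225 − 2.923256·10.75 = 15.8
ŷ(17) = 15.8 + 2.923256·17 = 65.495349
residual = y − ŷ = 73.3 − 65.495349 = 7.804651

7.805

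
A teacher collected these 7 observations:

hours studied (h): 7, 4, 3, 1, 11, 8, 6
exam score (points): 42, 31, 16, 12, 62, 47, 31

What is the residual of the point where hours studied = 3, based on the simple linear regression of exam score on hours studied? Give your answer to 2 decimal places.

n = 7, Σx = 40, Σy = 241, Σxy = 1722, Σx² = 296
Sxx = Σx² − (Σx)²/n = 296 − 228.571429 = 67.428571
Sxy = Σxy − (Σx)(Σy)/n = 1722 − 1377.142857 = 344.857143
b = Sxy/Sxx = 344.857143/67.428571 = 5.114407
a = ȳ − b·x̄ = 34.428571 − 5.114407·5.714286 = 5.203390
ŷ(3) = 5.203390 + 5.114407·3 = 20.546610
residual = y − ŷ = 16 − 20.546610 = -4.546610

-4.55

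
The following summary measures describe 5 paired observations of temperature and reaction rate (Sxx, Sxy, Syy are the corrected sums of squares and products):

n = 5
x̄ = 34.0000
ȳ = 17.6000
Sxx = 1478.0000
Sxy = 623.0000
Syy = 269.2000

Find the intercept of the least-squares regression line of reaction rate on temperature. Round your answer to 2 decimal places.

3.27

b = Sxy/Sxx = 623/1478 = 0.421516
a = ȳ − b·x̄ = 17.6 − 0.421516·34 = 3.268471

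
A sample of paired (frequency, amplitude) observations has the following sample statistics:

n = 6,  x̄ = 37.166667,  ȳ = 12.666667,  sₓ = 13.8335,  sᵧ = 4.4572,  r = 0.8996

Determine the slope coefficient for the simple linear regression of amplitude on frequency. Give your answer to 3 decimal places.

0.290

b = r · sᵧ/sₓ = 0.8996 · 4.4572/13.8335 = 0.289854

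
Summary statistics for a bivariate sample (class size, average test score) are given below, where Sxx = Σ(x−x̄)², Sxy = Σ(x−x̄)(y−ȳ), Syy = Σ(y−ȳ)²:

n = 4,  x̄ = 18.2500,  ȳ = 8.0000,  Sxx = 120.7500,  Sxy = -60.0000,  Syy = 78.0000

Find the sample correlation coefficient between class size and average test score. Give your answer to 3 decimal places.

-0.618

r = Sxy/√(Sxx·Syy) = -60/√(9418.5) = -60/97.048957 = -0.618245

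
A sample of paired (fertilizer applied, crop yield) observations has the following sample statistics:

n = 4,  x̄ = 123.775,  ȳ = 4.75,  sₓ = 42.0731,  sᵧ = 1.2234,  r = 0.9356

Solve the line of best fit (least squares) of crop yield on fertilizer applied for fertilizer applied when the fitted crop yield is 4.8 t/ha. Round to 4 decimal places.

b = r · sᵧ/sₓ = 0.9356 · 1.2234/42.0731 = 0.027205
a = ȳ − b·x̄ = 4.75 − 0.027205·123.775 = 1.382659
Set a + b·x = 4.8: x = (4.8 − 1.382659) / 0.027205 = 125.612874

125.6129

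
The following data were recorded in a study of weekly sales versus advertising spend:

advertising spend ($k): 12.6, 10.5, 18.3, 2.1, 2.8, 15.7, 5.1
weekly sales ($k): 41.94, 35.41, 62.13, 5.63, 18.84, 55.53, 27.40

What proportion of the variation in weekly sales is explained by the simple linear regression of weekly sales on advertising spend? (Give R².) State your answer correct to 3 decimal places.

0.952

n = 7, Σx = 67.1, Σy = 246.88, Σxy = 3113.364, Σx² = 888.65, Σy² = 11093.952
Sxx = Σx² − (Σx)²/n = 888.65 − 643.201429 = 245.448571
Sxy = Σxy − (Σx)(Σy)/n = 3113.364 − 2366.521143 = 746.842857
Syy = Σy² − (Σy)²/n = 11093.952 − 8707.104914 = 2386.847086
R² = Sxy²/(Sxx·Syy) = (746.842857)²/(245.448571·2386.847086) = 0.952080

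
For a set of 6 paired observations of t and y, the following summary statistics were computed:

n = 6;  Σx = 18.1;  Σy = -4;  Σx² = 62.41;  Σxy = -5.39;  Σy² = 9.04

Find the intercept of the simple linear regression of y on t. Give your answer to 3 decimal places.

Sxx = Σx² − (Σx)²/n = 62.41 − 54.601667 = 7.808333
Sxy = Σxy − (Σx)(Σy)/n = -5.39 − (-12.066667) = 6.676667
b = Sxy/Sxx = 6.676667/7.808333 = 0.855069
a = ȳ − b·x̄ = -0.666667 − 0.855069·3.016667 = -3.246126

-3.246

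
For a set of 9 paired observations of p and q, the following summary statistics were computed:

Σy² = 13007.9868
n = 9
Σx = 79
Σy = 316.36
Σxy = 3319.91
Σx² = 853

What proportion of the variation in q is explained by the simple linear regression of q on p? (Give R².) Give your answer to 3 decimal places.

Sxx = Σx² − (Σx)²/n = 853 − 693.444444 = 159.555556
Sxy = Σxy − (Σx)(Σy)/n = 3319.91 − 2776.937778 = 542.972222
Syy = Σy² − (Σy)²/n = 13007.9868 − 11120.405511 = 1887.581289
R² = Sxy²/(Sxx·Syy) = (542.972222)²/(159.555556·1887.581289) = 0.978898

0.979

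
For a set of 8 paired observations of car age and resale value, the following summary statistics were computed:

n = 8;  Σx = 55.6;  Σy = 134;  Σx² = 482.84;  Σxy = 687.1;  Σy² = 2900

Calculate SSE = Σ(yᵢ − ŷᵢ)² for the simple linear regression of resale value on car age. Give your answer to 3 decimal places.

Sxx = Σx² − (Σx)²/n = 482.84 − 386.42 = 96.42
Sxy = Σxy − (Σx)(Σy)/n = 687.1 − 931.3 = -244.2
Syy = Σy² − (Σy)²/n = 2900 − 2244.5 = 655.5
b = Sxy/Sxx = -244.2/96.42 = -2.532670
SSE = Syy − b·Sxy = 655.5 − (-2.532670)·(-244.2) = 37.022091

37.022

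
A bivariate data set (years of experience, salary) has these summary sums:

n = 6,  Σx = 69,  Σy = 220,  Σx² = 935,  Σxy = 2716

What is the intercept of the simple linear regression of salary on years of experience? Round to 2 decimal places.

Sxx = Σx² − (Σx)²/n = 935 − 793.5 = 141.5
Sxy = Σxy − (Σx)(Σy)/n = 2716 − 2530 = 186
b = Sxy/Sxx = 186/141.5 = 1.314488
a = ȳ − b·x̄ = 36.666667 − 1.314488·11.5 = 21.550059

21.55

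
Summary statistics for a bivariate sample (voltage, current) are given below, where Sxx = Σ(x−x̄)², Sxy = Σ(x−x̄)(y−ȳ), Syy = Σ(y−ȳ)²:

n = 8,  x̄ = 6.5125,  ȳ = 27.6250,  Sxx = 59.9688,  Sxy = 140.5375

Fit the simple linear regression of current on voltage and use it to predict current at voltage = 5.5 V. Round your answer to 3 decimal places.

25.252

b = Sxy/Sxx = 140.5375/59.9688 = 2.343510
a = ȳ − b·x̄ = 27.625 − 2.343510·6.5125 = 12.362889
ŷ(5.5) = a + b·5.5 = 12.362889 + 2.343510·5.5 = 25.252196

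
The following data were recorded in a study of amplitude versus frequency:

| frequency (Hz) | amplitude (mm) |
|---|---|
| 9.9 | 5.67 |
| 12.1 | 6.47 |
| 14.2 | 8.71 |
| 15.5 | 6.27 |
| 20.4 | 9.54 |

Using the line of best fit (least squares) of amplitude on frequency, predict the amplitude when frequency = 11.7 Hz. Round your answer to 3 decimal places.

6.411

n = 5, Σx = 72.1, Σy = 36.66, Σxy = 549.903, Σx² = 1102.47
Sxx = Σx² − (Σx)²/n = 1102.47 − 1039.682 = 62.788
Sxy = Σxy − (Σx)(Σy)/n = 549.903 − 528.6372 = 21.2658
b = Sxy/Sxx = 21.2658/62.788 = 0.338692
a = ȳ − b·x̄ = 7.332 − 0.338692·14.42 = 2.448060
ŷ(11.7) = a + b·11.7 = 2.448060 + 0.338692·11.7 = 6.410757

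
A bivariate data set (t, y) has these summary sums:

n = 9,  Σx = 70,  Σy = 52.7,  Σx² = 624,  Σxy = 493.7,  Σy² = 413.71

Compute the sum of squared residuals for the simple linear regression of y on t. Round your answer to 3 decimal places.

Sxx = Σx² − (Σx)²/n = 624 − 544.444444 = 79.555556
Sxy = Σxy − (Σx)(Σy)/n = 493.7 − 409.888889 = 83.811111
Syy = Σy² − (Σy)²/n = 413.71 − 308.587778 = 105.122222
b = Sxy/Sxx = 83.811111/79.555556 = 1.053492
SSE = Syy − b·Sxy = 105.122222 − 1.053492·83.811111 = 16.827919

16.828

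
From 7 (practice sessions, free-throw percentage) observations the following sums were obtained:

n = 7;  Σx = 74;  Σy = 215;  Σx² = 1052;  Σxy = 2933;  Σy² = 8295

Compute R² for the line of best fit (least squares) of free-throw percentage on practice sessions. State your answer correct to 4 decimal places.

0.9553

Sxx = Σx² − (Σx)²/n = 1052 − 782.285714 = 269.714286
Sxy = Σxy − (Σx)(Σy)/n = 2933 − 2272.857143 = 660.142857
Syy = Σy² − (Σy)²/n = 8295 − 6603.571429 = 1691.428571
R² = Sxy²/(Sxx·Syy) = (660.142857)²/(269.714286·1691.428571) = 0.955253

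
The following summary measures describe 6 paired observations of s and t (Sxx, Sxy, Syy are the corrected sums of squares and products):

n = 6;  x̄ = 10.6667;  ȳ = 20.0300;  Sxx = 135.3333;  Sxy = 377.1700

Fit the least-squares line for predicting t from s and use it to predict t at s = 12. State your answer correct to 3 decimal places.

b = Sxy/Sxx = 377.17/135.3333 = 2.786971
a = ȳ − b·x̄ = 20.03 − 2.786971·10.6667 = -9.697785
ŷ(12) = a + b·12 = -9.697785 + 2.786971·12 = 23.745869

23.746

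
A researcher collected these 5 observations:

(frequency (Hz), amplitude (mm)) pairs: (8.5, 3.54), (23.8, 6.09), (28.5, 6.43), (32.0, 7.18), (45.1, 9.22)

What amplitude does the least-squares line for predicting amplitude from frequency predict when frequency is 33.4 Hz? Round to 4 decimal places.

7.3879

n = 5, Σx = 137.9, Σy = 32.46, Σxy = 1003.869, Σx² = 4508.95
Sxx = Σx² − (Σx)²/n = 4508.95 − 3803.282 = 705.668
Sxy = Σxy − (Σx)(Σy)/n = 1003.869 − 895.2468 = 108.6222
b = Sxy/Sxx = 108.6222/705.668 = 0.153928
a = ȳ − b·x̄ = 6.492 − 0.153928·27.58 = 2.246660
ŷ(33.4) = a + b·33.4 = 2.246660 + 0.153928·33.4 = 7.387862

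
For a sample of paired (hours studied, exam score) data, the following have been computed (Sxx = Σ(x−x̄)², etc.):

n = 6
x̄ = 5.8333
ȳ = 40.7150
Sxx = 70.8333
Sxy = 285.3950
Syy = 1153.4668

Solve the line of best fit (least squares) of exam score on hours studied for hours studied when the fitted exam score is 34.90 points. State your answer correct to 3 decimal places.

b = Sxy/Sxx = 285.395/70.8333 = 4.029108
a = ȳ − b·x̄ = 40.715 − 4.029108·5.8333 = 17.212006
Set a + b·x = 34.90: x = (34.90 − 17.212006) / 4.029108 = 4.390052

4.390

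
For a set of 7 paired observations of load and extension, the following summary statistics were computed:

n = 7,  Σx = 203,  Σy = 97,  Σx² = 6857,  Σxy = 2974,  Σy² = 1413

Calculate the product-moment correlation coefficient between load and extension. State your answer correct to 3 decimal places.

Sxx = Σx² − (Σx)²/n = 6857 − 5887 = 970
Sxy = Σxy − (Σx)(Σy)/n = 2974 − 2813 = 161
Syy = Σy² − (Σy)²/n = 1413 − 1344.142857 = 68.857143
r = Sxy/√(Sxx·Syy) = 161/√(66791.428571) = 161/258.440377 = 0.622968

0.623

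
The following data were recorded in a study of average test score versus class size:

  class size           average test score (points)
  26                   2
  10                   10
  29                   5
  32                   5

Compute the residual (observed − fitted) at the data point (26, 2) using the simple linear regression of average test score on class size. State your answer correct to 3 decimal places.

-3.036

n = 4, Σx = 97, Σy = 22, Σxy = 457, Σx² = 2641
Sxx = Σx² − (Σx)²/n = 2641 − 2352.25 = 288.75
Sxy = Σxy − (Σx)(Σy)/n = 457 − 533.5 = -76.5
b = Sxy/Sxx = -76.5/288.75 = -0.264935
a = ȳ − b·x̄ = 5.5 − (-0.264935)·24.25 = 11.924675
ŷ(26) = 11.924675 + (-0.264935)·26 = 5.036364
residual = y − ŷ = 2 − 5.036364 = -3.036364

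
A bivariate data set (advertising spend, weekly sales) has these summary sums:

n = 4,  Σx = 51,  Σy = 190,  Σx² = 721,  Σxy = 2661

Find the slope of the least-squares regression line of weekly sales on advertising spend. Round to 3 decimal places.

Sxx = Σx² − (Σx)²/n = 721 − 650.25 = 70.75
Sxy = Σxy − (Σx)(Σy)/n = 2661 − 2422.5 = 238.5
b = Sxy/Sxx = 238.5/70.75 = 3.371025

3.371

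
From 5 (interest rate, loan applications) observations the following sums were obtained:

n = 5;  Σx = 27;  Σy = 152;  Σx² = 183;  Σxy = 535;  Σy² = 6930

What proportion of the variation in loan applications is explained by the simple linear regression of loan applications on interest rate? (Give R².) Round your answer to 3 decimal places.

Sxx = Σx² − (Σx)²/n = 183 − 145.8 = 37.2
Sxy = Σxy − (Σx)(Σy)/n = 535 − 820.8 = -285.8
Syy = Σy² − (Σy)²/n = 6930 − 4620.8 = 2309.2
R² = Sxy²/(Sxx·Syy) = (-285.8)²/(37.2·2309.2) = 0.950867

0.951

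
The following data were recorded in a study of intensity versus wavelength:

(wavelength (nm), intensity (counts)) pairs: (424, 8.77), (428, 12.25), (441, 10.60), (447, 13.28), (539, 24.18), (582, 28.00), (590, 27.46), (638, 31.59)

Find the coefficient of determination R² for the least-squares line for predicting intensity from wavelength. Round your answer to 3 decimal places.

n = 8, Σx = 4089, Σy = 156.13, Σxy = 85257.08, Σx² = 2141639, Σy² = 3636.3459
Sxx = Σx² − (Σx)²/n = 2141639 − 2089990.125 = 51648.875
Sxy = Σxy − (Σx)(Σy)/n = 85257.08 − 79801.94625 = 5455.13375
Syy = Σy² − (Σy)²/n = 3636.3459 − 3047.072113 = 589.273788
R² = Sxy²/(Sxx·Syy) = (5455.13375)²/(51648.875·589.273788) = 0.977761

0.978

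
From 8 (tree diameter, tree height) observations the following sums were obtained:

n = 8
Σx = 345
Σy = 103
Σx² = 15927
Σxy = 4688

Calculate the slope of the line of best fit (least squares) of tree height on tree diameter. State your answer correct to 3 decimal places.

0.235

Sxx = Σx² − (Σx)²/n = 15927 − 14878.125 = 1048.875
Sxy = Σxy − (Σx)(Σy)/n = 4688 − 4441.875 = 246.125
b = Sxy/Sxx = 246.125/1048.875 = 0.234656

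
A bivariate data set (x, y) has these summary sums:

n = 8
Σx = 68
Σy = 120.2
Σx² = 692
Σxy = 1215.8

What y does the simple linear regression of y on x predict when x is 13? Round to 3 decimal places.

Sxx = Σx² − (Σx)²/n = 692 − 578 = 114
Sxy = Σxy − (Σx)(Σy)/n = 1215.8 − 1021.7 = 194.1
b = Sxy/Sxx = 194.1/114 = 1.702632
a = ȳ − b·x̄ = 15.025 − 1.702632·8.5 = 0.552632
ŷ(13) = a + b·13 = 0.552632 + 1.702632·13 = 22.686842

22.687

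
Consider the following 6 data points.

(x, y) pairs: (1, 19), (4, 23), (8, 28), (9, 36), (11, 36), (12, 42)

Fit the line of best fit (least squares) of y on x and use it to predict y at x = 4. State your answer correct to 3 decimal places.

23.667

n = 6, Σx = 45, Σy = 184, Σxy = 1559, Σx² = 427
Sxx = Σx² − (Σx)²/n = 427 − 337.5 = 89.5
Sxy = Σxy − (Σx)(Σy)/n = 1559 − 1380 = 179
b = Sxy/Sxx = 179/89.5 = 2
a = ȳ − b·x̄ = 30.666667 − 2·7.5 = 15.666667
ŷ(4) = a + b·4 = 15.666667 + 2·4 = 23.666667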